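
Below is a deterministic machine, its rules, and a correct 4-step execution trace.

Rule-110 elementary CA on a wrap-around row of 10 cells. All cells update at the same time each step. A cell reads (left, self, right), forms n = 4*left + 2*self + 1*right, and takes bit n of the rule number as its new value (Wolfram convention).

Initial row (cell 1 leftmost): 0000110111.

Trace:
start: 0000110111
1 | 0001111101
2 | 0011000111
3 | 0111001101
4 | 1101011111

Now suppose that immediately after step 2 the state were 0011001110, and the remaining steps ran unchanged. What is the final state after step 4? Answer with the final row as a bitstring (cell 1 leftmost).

1101111110

state after step 2 := 0011001110
3 | 0111011010
4 | 1101111110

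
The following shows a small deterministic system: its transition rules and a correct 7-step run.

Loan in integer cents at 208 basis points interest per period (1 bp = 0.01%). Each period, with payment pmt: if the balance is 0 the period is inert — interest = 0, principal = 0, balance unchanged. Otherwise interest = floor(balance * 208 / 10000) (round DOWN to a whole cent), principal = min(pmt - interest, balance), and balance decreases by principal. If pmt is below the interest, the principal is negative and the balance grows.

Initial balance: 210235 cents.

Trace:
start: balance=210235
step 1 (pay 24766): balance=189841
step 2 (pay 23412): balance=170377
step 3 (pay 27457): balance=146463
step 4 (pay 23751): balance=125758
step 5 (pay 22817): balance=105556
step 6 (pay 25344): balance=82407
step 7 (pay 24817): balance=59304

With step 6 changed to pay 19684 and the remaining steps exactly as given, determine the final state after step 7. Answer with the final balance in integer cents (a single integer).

(re-executing from step 6 with the substitution; state before step 6: balance=105556)
step 6 (pay 19684): balance=88067
step 7 (pay 24817): balance=65081

65081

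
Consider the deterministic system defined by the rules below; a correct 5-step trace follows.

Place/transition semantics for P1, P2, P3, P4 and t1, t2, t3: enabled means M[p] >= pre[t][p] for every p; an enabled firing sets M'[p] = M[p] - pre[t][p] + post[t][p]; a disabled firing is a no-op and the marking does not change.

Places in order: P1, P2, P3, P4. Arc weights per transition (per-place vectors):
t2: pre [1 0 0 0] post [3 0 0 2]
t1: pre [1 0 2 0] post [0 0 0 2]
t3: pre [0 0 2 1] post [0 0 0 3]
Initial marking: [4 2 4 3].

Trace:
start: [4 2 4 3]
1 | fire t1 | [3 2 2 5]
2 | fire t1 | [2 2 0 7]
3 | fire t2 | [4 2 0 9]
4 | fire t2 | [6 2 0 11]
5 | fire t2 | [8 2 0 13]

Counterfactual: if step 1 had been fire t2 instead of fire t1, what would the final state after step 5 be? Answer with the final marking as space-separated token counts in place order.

(re-executing from step 1 with the substitution; state before step 1: [4 2 4 3])
1 | fire t2 | [6 2 4 5]
2 | fire t1 | [5 2 2 7]
3 | fire t2 | [7 2 2 9]
4 | fire t2 | [9 2 2 11]
5 | fire t2 | [11 2 2 13]

11 2 2 13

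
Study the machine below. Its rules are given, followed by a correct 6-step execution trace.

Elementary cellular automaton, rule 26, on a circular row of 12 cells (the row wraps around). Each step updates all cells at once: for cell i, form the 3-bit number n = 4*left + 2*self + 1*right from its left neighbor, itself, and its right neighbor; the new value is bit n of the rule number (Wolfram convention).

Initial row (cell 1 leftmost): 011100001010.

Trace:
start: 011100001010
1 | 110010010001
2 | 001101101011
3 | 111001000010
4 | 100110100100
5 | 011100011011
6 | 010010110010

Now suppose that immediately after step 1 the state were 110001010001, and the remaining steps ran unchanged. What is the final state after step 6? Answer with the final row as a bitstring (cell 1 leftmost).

state after step 1 := 110001010001
2 | 001010001011
3 | 110001010010
4 | 101010001100
5 | 000001011011
6 | 100010010010

100010010010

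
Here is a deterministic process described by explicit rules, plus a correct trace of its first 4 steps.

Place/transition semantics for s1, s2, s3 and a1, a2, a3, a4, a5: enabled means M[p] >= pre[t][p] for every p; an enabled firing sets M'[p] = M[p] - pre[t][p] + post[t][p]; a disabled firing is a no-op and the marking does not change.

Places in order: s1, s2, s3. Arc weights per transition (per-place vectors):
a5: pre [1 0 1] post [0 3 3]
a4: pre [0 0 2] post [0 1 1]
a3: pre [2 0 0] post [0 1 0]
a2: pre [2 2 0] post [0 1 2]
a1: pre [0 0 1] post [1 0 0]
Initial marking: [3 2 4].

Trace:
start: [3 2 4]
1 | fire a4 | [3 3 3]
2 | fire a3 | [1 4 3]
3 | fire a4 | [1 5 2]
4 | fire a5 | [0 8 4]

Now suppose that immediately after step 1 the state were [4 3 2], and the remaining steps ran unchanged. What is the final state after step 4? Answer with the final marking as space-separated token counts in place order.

state after step 1 := [4 3 2]
2 | fire a3 | [2 4 2]
3 | fire a4 | [2 5 1]
4 | fire a5 | [1 8 3]

1 8 3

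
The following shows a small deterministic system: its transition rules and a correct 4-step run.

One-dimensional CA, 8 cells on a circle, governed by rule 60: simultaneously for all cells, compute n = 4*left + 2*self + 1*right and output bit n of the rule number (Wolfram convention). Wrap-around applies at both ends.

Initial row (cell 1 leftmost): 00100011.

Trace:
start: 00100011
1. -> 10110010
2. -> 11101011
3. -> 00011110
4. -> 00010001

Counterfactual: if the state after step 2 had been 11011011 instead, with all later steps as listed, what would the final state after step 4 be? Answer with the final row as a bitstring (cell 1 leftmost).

state after step 2 := 11011011
3. -> 00110110
4. -> 00101101

00101101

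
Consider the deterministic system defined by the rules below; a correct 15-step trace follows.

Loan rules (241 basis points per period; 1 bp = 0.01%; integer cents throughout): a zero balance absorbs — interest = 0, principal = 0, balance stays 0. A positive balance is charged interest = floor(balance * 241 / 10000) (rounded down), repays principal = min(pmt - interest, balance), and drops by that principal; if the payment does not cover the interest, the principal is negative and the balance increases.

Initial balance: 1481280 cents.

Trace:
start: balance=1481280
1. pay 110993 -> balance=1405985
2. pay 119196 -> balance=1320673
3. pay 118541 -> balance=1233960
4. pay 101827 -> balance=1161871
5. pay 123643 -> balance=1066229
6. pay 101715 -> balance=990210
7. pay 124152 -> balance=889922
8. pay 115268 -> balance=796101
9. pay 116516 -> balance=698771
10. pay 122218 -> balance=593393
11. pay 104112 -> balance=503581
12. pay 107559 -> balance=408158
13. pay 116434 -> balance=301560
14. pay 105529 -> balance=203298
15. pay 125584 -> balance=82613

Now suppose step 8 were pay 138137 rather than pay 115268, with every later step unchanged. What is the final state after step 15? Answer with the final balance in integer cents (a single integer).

(re-executing from step 8 with the substitution; state before step 8: balance=889922)
8. pay 138137 -> balance=773232
9. pay 116516 -> balance=675350
10. pay 122218 -> balance=569407
11. pay 104112 -> balance=479017
12. pay 107559 -> balance=383002
13. pay 116434 -> balance=275798
14. pay 105529 -> balance=176915
15. pay 125584 -> balance=55594

55594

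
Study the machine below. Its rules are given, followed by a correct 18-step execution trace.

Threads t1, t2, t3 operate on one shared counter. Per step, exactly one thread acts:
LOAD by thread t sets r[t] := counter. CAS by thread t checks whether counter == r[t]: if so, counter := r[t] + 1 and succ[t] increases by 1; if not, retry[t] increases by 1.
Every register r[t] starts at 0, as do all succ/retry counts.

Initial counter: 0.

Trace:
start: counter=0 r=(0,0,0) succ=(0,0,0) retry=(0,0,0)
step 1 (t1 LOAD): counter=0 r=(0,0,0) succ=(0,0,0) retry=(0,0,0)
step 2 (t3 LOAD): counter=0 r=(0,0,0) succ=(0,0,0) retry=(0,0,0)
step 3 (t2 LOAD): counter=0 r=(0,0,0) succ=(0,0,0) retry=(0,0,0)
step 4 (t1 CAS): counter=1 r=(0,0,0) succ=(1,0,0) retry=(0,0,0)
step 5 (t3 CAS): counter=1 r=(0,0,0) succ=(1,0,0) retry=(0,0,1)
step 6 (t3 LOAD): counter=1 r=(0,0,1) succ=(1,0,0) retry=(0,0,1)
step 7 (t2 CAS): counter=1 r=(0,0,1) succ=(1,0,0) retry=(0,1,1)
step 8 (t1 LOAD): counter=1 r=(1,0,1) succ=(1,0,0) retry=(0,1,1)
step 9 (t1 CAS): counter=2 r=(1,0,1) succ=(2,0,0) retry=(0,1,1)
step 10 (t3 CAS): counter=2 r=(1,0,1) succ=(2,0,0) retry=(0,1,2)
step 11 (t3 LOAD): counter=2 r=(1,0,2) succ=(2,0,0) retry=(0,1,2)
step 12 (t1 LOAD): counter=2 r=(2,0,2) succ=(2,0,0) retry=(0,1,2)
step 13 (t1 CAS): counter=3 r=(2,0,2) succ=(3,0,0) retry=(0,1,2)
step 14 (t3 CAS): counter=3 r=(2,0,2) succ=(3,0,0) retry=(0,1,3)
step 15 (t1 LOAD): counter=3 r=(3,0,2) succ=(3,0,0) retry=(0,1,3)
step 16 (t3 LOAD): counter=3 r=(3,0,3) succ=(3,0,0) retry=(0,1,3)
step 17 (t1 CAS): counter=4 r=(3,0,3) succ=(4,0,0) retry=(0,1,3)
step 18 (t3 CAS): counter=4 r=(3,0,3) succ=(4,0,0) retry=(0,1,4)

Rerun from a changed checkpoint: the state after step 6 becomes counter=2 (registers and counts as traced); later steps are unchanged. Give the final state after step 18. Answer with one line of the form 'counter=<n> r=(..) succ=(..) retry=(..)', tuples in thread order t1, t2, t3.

state after step 6 := counter=2 r=(0,0,1) succ=(1,0,0) retry=(0,0,1)
step 7 (t2 CAS): counter=2 r=(0,0,1) succ=(1,0,0) retry=(0,1,1)
step 8 (t1 LOAD): counter=2 r=(2,0,1) succ=(1,0,0) retry=(0,1,1)
step 9 (t1 CAS): counter=3 r=(2,0,1) succ=(2,0,0) retry=(0,1,1)
step 10 (t3 CAS): counter=3 r=(2,0,1) succ=(2,0,0) retry=(0,1,2)
step 11 (t3 LOAD): counter=3 r=(2,0,3) succ=(2,0,0) retry=(0,1,2)
step 12 (t1 LOAD): counter=3 r=(3,0,3) succ=(2,0,0) retry=(0,1,2)
step 13 (t1 CAS): counter=4 r=(3,0,3) succ=(3,0,0) retry=(0,1,2)
step 14 (t3 CAS): counter=4 r=(3,0,3) succ=(3,0,0) retry=(0,1,3)
step 15 (t1 LOAD): counter=4 r=(4,0,3) succ=(3,0,0) retry=(0,1,3)
step 16 (t3 LOAD): counter=4 r=(4,0,4) succ=(3,0,0) retry=(0,1,3)
step 17 (t1 CAS): counter=5 r=(4,0,4) succ=(4,0,0) retry=(0,1,3)
step 18 (t3 CAS): counter=5 r=(4,0,4) succ=(4,0,0) retry=(0,1,4)

counter=5 r=(4,0,4) succ=(4,0,0) retry=(0,1,4)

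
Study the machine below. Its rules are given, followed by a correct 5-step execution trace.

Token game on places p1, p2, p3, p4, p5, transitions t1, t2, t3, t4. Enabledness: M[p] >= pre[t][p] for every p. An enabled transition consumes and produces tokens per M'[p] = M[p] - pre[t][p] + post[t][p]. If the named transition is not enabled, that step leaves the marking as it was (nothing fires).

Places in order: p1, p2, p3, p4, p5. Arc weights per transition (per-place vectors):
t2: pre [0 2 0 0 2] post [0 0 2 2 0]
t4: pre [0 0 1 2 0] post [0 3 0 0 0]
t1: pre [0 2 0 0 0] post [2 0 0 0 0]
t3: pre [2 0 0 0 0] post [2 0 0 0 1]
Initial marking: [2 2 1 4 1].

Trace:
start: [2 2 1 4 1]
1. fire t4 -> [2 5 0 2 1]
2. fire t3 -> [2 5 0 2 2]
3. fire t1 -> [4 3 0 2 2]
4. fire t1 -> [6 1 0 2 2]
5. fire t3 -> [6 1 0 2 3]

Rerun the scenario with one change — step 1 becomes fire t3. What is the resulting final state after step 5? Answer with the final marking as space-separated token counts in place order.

(re-executing from step 1 with the substitution; state before step 1: [2 2 1 4 1])
1. fire t3 -> [2 2 1 4 2]
2. fire t3 -> [2 2 1 4 3]
3. fire t1 -> [4 0 1 4 3]
4. fire t1 -> [4 0 1 4 3]
5. fire t3 -> [4 0 1 4 4]

4 0 1 4 4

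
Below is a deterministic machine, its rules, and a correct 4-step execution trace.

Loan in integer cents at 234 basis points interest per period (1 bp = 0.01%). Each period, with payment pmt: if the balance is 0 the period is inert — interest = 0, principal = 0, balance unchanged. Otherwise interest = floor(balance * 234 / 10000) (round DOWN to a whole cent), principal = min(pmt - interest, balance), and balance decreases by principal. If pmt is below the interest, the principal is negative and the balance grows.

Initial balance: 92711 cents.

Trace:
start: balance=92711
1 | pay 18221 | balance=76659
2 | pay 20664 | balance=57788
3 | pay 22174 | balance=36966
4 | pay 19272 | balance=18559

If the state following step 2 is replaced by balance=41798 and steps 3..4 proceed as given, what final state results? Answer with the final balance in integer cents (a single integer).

state after step 2 := balance=41798
3 | pay 22174 | balance=20602
4 | pay 19272 | balance=1812

1812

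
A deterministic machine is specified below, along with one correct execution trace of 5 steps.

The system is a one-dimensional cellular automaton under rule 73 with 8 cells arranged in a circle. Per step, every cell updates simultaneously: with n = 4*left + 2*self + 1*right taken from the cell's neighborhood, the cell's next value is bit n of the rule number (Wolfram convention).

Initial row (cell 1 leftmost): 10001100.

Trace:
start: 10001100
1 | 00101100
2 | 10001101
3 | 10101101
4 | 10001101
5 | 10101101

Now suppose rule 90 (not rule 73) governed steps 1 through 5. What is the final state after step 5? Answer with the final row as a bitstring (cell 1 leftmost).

(re-executing steps 1..5 under rule 90; state before step 1: 10001100)
1 | 01011111
2 | 00010001
3 | 10101010
4 | 00000000
5 | 00000000

00000000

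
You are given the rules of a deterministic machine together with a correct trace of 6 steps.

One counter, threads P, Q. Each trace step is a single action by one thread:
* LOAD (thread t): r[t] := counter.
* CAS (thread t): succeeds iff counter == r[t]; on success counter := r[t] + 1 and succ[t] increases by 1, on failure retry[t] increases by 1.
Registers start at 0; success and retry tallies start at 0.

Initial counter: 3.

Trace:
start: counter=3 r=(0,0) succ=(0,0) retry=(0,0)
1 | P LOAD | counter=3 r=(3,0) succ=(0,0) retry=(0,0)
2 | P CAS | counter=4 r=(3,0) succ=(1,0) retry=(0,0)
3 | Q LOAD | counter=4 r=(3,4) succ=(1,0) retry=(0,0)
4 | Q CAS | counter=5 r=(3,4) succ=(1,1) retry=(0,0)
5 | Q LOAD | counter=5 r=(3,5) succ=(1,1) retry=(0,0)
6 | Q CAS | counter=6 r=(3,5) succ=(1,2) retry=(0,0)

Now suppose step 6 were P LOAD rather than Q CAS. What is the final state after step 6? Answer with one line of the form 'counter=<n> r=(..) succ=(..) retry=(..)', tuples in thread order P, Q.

(re-executing from step 6 with the substitution; state before step 6: counter=5 r=(3,5) succ=(1,1) retry=(0,0))
6 | P LOAD | counter=5 r=(5,5) succ=(1,1) retry=(0,0)

counter=5 r=(5,5) succ=(1,1) retry=(0,0)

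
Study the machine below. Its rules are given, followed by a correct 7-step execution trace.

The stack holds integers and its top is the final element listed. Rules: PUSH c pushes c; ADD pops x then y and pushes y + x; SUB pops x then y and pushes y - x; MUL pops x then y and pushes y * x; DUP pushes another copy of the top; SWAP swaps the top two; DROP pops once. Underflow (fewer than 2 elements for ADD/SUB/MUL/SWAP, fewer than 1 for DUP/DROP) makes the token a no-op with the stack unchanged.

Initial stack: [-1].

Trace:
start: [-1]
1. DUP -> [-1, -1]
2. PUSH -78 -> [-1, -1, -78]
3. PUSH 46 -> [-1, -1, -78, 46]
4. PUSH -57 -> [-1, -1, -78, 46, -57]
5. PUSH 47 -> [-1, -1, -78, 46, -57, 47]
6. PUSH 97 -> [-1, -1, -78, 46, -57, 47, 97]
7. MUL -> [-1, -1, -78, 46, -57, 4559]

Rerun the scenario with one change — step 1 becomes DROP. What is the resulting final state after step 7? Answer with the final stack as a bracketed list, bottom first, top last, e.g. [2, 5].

[-78, 46, -57, 4559]

(re-executing from step 1 with the substitution; state before step 1: [-1])
1. DROP -> []
2. PUSH -78 -> [-78]
3. PUSH 46 -> [-78, 46]
4. PUSH -57 -> [-78, 46, -57]
5. PUSH 47 -> [-78, 46, -57, 47]
6. PUSH 97 -> [-78, 46, -57, 47, 97]
7. MUL -> [-78, 46, -57, 4559]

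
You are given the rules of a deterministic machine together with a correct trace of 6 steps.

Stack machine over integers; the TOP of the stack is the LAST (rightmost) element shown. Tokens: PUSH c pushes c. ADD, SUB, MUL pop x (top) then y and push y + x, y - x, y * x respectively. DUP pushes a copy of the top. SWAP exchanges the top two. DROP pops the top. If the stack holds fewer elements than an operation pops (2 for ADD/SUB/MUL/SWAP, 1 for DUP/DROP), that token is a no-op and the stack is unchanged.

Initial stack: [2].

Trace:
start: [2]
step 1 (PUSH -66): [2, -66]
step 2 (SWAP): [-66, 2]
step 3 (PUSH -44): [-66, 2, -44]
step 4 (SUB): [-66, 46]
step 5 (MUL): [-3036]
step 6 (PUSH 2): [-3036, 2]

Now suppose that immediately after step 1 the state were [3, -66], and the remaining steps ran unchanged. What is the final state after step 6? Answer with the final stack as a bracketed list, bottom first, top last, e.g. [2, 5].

[-3102, 2]

state after step 1 := [3, -66]
step 2 (SWAP): [-66, 3]
step 3 (PUSH -44): [-66, 3, -44]
step 4 (SUB): [-66, 47]
step 5 (MUL): [-3102]
step 6 (PUSH 2): [-3102, 2]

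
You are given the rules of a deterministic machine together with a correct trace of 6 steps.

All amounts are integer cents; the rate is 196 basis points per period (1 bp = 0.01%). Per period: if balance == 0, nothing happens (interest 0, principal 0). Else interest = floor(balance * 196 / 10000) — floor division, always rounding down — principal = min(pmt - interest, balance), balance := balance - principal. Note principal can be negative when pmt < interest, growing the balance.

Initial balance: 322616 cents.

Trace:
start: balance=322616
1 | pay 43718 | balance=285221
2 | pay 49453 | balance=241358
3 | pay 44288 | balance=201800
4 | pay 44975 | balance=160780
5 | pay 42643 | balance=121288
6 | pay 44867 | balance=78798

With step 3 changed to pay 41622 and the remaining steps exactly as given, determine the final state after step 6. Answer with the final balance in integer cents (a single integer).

81623

(re-executing from step 3 with the substitution; state before step 3: balance=241358)
3 | pay 41622 | balance=204466
4 | pay 44975 | balance=163498
5 | pay 42643 | balance=124059
6 | pay 44867 | balance=81623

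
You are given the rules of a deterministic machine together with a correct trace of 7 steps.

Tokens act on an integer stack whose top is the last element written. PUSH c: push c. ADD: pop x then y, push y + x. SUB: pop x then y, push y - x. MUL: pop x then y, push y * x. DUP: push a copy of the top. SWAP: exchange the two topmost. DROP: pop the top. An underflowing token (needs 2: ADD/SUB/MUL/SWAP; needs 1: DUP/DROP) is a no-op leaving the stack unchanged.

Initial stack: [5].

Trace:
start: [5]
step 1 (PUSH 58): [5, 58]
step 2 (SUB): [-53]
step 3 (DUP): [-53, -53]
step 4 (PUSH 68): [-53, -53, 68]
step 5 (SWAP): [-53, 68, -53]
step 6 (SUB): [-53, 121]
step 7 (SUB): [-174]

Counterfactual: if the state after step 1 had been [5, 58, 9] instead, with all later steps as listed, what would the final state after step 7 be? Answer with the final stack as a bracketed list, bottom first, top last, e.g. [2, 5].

[5, 30]

state after step 1 := [5, 58, 9]
step 2 (SUB): [5, 49]
step 3 (DUP): [5, 49, 49]
step 4 (PUSH 68): [5, 49, 49, 68]
step 5 (SWAP): [5, 49, 68, 49]
step 6 (SUB): [5, 49, 19]
step 7 (SUB): [5, 30]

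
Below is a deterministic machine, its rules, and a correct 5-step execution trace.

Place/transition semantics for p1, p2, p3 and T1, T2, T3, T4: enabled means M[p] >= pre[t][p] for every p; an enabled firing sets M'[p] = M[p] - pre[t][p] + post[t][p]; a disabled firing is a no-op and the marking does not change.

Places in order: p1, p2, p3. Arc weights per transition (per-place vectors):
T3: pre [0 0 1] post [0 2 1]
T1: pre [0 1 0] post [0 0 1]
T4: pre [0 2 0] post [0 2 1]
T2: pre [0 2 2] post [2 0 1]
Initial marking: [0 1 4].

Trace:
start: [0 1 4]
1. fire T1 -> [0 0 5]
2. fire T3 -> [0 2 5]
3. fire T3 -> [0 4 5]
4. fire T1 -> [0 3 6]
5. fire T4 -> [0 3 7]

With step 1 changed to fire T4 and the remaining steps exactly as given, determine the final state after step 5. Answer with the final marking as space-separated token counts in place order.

(re-executing from step 1 with the substitution; state before step 1: [0 1 4])
1. fire T4 -> [0 1 4]
2. fire T3 -> [0 3 4]
3. fire T3 -> [0 5 4]
4. fire T1 -> [0 4 5]
5. fire T4 -> [0 4 6]

0 4 6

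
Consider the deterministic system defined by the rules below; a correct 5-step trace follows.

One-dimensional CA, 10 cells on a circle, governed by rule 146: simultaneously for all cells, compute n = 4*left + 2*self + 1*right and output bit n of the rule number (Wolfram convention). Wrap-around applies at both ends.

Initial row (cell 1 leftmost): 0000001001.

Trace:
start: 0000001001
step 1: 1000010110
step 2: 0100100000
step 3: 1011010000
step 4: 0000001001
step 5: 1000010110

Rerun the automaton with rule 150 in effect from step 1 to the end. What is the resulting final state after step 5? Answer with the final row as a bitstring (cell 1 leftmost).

(re-executing steps 1..5 under rule 150; state before step 1: 0000001001)
step 1: 1000011111
step 2: 0100101111
step 3: 0111100110
step 4: 1011011001
step 5: 0000000110

0000000110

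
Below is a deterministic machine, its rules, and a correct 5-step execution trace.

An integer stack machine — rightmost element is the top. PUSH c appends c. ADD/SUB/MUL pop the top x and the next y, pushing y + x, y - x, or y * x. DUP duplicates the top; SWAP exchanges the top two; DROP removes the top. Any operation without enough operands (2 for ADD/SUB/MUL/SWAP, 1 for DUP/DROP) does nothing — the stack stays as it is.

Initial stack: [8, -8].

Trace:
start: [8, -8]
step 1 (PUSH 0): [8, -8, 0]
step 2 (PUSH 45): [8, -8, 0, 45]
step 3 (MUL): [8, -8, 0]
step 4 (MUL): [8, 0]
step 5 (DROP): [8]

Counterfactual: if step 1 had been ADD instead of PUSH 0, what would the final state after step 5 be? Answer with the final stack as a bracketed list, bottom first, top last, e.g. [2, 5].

[]

(re-executing from step 1 with the substitution; state before step 1: [8, -8])
step 1 (ADD): [0]
step 2 (PUSH 45): [0, 45]
step 3 (MUL): [0]
step 4 (MUL): [0]
step 5 (DROP): []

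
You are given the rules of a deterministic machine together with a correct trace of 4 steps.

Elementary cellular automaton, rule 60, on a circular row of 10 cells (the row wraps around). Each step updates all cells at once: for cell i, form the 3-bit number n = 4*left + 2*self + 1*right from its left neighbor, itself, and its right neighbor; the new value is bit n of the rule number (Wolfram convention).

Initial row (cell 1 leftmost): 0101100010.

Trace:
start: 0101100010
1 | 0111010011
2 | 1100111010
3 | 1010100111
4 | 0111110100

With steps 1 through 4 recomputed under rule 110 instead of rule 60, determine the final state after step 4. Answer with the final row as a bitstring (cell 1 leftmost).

1011001001

(re-executing steps 1..4 under rule 110; state before step 1: 0101100010)
1 | 1111100110
2 | 1000101111
3 | 1001111000
4 | 1011001001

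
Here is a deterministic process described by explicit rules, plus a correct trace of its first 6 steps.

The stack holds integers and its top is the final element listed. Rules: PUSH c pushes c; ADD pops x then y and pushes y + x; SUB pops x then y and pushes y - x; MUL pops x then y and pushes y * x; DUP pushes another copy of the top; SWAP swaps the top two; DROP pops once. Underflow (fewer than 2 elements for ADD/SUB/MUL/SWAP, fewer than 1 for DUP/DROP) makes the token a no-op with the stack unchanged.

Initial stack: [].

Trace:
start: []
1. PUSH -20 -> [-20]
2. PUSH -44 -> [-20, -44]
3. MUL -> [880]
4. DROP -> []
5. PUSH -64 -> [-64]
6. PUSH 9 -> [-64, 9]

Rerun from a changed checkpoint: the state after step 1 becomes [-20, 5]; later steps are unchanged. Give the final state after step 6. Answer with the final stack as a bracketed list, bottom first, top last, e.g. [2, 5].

[-20, -64, 9]

state after step 1 := [-20, 5]
2. PUSH -44 -> [-20, 5, -44]
3. MUL -> [-20, -220]
4. DROP -> [-20]
5. PUSH -64 -> [-20, -64]
6. PUSH 9 -> [-20, -64, 9]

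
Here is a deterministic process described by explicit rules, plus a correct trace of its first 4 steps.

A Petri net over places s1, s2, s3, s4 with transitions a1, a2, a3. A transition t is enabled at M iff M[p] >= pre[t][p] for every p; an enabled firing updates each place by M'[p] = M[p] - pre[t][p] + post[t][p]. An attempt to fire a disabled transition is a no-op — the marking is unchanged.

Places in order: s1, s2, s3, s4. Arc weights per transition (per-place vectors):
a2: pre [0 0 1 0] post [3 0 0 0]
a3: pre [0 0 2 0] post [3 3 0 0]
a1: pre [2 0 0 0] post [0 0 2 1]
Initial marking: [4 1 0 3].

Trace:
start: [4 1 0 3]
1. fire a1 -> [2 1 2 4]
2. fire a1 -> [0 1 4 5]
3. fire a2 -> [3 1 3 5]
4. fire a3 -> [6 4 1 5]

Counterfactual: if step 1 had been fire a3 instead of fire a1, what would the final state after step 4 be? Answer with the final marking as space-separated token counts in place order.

5 1 1 4

(re-executing from step 1 with the substitution; state before step 1: [4 1 0 3])
1. fire a3 -> [4 1 0 3]
2. fire a1 -> [2 1 2 4]
3. fire a2 -> [5 1 1 4]
4. fire a3 -> [5 1 1 4]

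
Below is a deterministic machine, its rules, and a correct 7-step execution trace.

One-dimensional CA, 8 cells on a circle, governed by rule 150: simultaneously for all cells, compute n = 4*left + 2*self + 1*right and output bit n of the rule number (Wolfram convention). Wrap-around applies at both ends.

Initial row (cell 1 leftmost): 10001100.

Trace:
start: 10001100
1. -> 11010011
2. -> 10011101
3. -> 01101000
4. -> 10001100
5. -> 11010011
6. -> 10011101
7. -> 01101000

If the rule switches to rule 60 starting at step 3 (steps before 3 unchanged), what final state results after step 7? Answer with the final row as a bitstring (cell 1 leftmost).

(re-executing steps 3..7 under rule 60; state before step 3: 10011101)
3. -> 01010011
4. -> 11111010
5. -> 10000111
6. -> 01000100
7. -> 01100110

01100110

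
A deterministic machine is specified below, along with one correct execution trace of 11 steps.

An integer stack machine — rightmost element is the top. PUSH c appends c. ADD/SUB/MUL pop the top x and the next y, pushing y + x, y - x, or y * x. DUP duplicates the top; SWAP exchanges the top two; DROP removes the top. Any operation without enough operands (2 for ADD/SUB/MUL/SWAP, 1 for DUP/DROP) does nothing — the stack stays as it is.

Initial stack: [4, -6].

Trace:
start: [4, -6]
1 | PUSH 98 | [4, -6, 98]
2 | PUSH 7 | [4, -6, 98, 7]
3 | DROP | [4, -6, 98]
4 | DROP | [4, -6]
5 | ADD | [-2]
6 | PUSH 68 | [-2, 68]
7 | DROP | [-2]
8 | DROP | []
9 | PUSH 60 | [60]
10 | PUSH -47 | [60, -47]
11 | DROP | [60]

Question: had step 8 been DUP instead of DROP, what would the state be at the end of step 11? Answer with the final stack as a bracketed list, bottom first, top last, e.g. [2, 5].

(re-executing from step 8 with the substitution; state before step 8: [-2])
8 | DUP | [-2, -2]
9 | PUSH 60 | [-2, -2, 60]
10 | PUSH -47 | [-2, -2, 60, -47]
11 | DROP | [-2, -2, 60]

[-2, -2, 60]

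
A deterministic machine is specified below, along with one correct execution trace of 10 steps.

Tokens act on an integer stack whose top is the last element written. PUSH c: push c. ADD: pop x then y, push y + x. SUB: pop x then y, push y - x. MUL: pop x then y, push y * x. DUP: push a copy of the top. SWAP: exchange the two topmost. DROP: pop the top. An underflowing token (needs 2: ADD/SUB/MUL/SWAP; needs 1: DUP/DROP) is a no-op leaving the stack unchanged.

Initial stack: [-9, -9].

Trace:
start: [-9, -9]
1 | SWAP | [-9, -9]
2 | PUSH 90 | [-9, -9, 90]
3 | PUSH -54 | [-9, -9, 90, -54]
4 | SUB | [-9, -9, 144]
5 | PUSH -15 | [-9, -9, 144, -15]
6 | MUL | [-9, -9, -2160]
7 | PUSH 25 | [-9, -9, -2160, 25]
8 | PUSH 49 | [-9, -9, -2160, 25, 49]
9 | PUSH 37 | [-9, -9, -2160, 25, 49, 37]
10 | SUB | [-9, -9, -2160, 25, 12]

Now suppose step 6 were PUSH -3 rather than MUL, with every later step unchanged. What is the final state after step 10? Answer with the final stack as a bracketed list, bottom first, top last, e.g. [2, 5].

[-9, -9, 144, -15, -3, 25, 12]

(re-executing from step 6 with the substitution; state before step 6: [-9, -9, 144, -15])
6 | PUSH -3 | [-9, -9, 144, -15, -3]
7 | PUSH 25 | [-9, -9, 144, -15, -3, 25]
8 | PUSH 49 | [-9, -9, 144, -15, -3, 25, 49]
9 | PUSH 37 | [-9, -9, 144, -15, -3, 25, 49, 37]
10 | SUB | [-9, -9, 144, -15, -3, 25, 12]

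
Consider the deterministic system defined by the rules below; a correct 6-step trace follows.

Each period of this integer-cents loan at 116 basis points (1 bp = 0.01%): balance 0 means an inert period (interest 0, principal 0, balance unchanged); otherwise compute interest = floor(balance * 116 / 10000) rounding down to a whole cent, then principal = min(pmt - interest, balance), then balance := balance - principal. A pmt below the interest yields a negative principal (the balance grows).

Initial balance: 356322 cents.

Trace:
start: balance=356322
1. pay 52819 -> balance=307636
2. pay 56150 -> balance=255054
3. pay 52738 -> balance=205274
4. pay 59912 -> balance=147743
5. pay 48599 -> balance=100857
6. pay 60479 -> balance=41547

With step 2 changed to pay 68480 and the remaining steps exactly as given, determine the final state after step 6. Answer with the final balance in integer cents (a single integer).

28635

(re-executing from step 2 with the substitution; state before step 2: balance=307636)
2. pay 68480 -> balance=242724
3. pay 52738 -> balance=192801
4. pay 59912 -> balance=135125
5. pay 48599 -> balance=88093
6. pay 60479 -> balance=28635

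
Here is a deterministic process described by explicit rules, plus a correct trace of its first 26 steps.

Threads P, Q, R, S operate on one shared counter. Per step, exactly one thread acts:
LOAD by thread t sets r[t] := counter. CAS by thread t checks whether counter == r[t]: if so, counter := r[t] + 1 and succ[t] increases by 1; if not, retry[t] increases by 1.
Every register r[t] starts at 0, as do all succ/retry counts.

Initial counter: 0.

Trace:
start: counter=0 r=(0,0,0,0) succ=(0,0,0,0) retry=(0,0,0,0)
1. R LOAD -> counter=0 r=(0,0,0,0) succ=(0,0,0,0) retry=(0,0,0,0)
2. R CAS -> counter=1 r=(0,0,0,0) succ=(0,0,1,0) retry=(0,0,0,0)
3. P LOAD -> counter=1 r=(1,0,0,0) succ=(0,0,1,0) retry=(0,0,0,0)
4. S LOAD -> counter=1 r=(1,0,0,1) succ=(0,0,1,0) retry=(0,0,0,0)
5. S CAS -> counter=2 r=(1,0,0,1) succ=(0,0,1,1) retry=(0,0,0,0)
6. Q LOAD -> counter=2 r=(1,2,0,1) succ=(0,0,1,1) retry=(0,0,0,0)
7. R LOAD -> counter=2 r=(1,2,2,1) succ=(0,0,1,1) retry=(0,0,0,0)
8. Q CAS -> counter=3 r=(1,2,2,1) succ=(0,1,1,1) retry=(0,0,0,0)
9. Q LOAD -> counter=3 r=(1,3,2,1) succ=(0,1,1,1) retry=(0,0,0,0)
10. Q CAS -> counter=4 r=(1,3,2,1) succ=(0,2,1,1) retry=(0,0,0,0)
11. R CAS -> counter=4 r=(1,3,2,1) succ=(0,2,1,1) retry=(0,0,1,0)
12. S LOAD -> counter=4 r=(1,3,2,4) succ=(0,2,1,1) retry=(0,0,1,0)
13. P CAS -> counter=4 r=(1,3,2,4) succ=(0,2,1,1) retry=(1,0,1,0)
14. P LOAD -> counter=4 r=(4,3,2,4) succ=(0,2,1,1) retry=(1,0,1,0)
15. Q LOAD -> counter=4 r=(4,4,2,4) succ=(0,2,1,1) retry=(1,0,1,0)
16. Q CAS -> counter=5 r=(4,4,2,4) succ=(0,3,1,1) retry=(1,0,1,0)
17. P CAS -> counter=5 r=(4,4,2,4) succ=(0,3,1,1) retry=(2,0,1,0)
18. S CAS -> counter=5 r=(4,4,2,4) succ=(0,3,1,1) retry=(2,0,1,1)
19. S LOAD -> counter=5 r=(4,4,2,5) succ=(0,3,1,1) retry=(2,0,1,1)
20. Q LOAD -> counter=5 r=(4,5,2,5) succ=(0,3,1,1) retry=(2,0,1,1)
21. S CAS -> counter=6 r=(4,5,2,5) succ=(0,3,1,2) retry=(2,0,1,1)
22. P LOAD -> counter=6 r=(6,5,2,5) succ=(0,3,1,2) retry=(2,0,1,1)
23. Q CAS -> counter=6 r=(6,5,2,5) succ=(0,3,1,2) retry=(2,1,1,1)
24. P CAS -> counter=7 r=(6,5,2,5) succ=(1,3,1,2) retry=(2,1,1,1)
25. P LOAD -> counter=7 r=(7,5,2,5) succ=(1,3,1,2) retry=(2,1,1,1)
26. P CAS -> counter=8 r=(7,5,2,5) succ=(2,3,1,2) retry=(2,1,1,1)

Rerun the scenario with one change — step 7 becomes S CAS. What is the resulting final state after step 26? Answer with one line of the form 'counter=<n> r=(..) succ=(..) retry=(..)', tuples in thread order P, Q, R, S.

(re-executing from step 7 with the substitution; state before step 7: counter=2 r=(1,2,0,1) succ=(0,0,1,1) retry=(0,0,0,0))
7. S CAS -> counter=2 r=(1,2,0,1) succ=(0,0,1,1) retry=(0,0,0,1)
8. Q CAS -> counter=3 r=(1,2,0,1) succ=(0,1,1,1) retry=(0,0,0,1)
9. Q LOAD -> counter=3 r=(1,3,0,1) succ=(0,1,1,1) retry=(0,0,0,1)
10. Q CAS -> counter=4 r=(1,3,0,1) succ=(0,2,1,1) retry=(0,0,0,1)
11. R CAS -> counter=4 r=(1,3,0,1) succ=(0,2,1,1) retry=(0,0,1,1)
12. S LOAD -> counter=4 r=(1,3,0,4) succ=(0,2,1,1) retry=(0,0,1,1)
13. P CAS -> counter=4 r=(1,3,0,4) succ=(0,2,1,1) retry=(1,0,1,1)
14. P LOAD -> counter=4 r=(4,3,0,4) succ=(0,2,1,1) retry=(1,0,1,1)
15. Q LOAD -> counter=4 r=(4,4,0,4) succ=(0,2,1,1) retry=(1,0,1,1)
16. Q CAS -> counter=5 r=(4,4,0,4) succ=(0,3,1,1) retry=(1,0,1,1)
17. P CAS -> counter=5 r=(4,4,0,4) succ=(0,3,1,1) retry=(2,0,1,1)
18. S CAS -> counter=5 r=(4,4,0,4) succ=(0,3,1,1) retry=(2,0,1,2)
19. S LOAD -> counter=5 r=(4,4,0,5) succ=(0,3,1,1) retry=(2,0,1,2)
20. Q LOAD -> counter=5 r=(4,5,0,5) succ=(0,3,1,1) retry=(2,0,1,2)
21. S CAS -> counter=6 r=(4,5,0,5) succ=(0,3,1,2) retry=(2,0,1,2)
22. P LOAD -> counter=6 r=(6,5,0,5) succ=(0,3,1,2) retry=(2,0,1,2)
23. Q CAS -> counter=6 r=(6,5,0,5) succ=(0,3,1,2) retry=(2,1,1,2)
24. P CAS -> counter=7 r=(6,5,0,5) succ=(1,3,1,2) retry=(2,1,1,2)
25. P LOAD -> counter=7 r=(7,5,0,5) succ=(1,3,1,2) retry=(2,1,1,2)
26. P CAS -> counter=8 r=(7,5,0,5) succ=(2,3,1,2) retry=(2,1,1,2)

counter=8 r=(7,5,0,5) succ=(2,3,1,2) retry=(2,1,1,2)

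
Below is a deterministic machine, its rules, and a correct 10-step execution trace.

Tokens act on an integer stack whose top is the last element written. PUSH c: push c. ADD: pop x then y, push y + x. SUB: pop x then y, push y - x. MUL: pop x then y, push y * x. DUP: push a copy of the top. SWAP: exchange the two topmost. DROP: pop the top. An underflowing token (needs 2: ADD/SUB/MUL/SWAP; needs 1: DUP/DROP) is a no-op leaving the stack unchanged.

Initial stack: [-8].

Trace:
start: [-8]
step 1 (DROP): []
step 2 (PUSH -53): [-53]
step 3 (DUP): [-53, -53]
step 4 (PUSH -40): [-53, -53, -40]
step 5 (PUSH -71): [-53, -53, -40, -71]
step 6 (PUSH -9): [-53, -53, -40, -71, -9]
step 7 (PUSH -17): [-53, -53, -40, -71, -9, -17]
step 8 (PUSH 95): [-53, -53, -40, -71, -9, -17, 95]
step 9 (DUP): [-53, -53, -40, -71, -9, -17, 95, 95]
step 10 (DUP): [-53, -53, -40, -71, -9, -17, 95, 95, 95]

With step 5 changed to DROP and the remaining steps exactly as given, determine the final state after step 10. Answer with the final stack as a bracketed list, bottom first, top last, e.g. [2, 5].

[-53, -53, -9, -17, 95, 95, 95]

(re-executing from step 5 with the substitution; state before step 5: [-53, -53, -40])
step 5 (DROP): [-53, -53]
step 6 (PUSH -9): [-53, -53, -9]
step 7 (PUSH -17): [-53, -53, -9, -17]
step 8 (PUSH 95): [-53, -53, -9, -17, 95]
step 9 (DUP): [-53, -53, -9, -17, 95, 95]
step 10 (DUP): [-53, -53, -9, -17, 95, 95, 95]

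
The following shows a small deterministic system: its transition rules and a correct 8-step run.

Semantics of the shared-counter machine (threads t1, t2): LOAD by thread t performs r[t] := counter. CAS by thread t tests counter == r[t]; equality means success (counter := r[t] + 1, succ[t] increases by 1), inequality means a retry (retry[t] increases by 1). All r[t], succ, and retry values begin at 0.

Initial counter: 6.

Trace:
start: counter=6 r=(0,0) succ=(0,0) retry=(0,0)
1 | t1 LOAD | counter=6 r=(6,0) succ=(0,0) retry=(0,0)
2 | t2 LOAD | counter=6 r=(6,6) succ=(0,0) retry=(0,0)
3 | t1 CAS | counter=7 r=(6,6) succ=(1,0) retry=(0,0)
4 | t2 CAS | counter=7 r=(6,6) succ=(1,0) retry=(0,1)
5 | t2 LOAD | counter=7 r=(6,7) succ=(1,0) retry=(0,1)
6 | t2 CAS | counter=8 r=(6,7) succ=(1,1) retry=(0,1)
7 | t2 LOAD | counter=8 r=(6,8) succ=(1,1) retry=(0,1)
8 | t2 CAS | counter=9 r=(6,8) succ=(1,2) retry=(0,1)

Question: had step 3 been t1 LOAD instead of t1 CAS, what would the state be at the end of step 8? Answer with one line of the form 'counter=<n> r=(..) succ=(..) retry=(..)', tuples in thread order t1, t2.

(re-executing from step 3 with the substitution; state before step 3: counter=6 r=(6,6) succ=(0,0) retry=(0,0))
3 | t1 LOAD | counter=6 r=(6,6) succ=(0,0) retry=(0,0)
4 | t2 CAS | counter=7 r=(6,6) succ=(0,1) retry=(0,0)
5 | t2 LOAD | counter=7 r=(6,7) succ=(0,1) retry=(0,0)
6 | t2 CAS | counter=8 r=(6,7) succ=(0,2) retry=(0,0)
7 | t2 LOAD | counter=8 r=(6,8) succ=(0,2) retry=(0,0)
8 | t2 CAS | counter=9 r=(6,8) succ=(0,3) retry=(0,0)

counter=9 r=(6,8) succ=(0,3) retry=(0,0)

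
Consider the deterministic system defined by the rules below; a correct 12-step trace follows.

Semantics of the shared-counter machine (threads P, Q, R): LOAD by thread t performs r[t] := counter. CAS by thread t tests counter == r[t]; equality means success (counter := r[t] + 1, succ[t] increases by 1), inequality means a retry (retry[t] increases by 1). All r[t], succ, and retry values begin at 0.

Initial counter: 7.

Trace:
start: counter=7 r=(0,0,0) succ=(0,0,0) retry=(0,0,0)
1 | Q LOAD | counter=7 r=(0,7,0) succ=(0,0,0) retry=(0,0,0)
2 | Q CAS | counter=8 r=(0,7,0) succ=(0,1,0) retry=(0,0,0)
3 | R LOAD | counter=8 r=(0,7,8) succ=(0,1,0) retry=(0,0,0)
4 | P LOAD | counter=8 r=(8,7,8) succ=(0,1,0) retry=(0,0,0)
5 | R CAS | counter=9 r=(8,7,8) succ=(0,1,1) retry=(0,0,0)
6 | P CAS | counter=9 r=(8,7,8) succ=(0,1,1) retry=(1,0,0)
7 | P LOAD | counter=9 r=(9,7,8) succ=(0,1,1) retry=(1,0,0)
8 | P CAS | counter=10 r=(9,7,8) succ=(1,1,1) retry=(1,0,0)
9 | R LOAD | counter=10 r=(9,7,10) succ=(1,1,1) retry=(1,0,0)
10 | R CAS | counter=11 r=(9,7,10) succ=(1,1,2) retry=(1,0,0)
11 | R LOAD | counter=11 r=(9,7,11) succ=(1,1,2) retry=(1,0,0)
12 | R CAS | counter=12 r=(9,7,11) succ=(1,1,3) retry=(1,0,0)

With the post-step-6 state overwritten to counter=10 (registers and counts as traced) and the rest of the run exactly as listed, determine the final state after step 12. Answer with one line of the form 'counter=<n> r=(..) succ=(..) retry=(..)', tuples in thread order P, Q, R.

state after step 6 := counter=10 r=(8,7,8) succ=(0,1,1) retry=(1,0,0)
7 | P LOAD | counter=10 r=(10,7,8) succ=(0,1,1) retry=(1,0,0)
8 | P CAS | counter=11 r=(10,7,8) succ=(1,1,1) retry=(1,0,0)
9 | R LOAD | counter=11 r=(10,7,11) succ=(1,1,1) retry=(1,0,0)
10 | R CAS | counter=12 r=(10,7,11) succ=(1,1,2) retry=(1,0,0)
11 | R LOAD | counter=12 r=(10,7,12) succ=(1,1,2) retry=(1,0,0)
12 | R CAS | counter=13 r=(10,7,12) succ=(1,1,3) retry=(1,0,0)

counter=13 r=(10,7,12) succ=(1,1,3) retry=(1,0,0)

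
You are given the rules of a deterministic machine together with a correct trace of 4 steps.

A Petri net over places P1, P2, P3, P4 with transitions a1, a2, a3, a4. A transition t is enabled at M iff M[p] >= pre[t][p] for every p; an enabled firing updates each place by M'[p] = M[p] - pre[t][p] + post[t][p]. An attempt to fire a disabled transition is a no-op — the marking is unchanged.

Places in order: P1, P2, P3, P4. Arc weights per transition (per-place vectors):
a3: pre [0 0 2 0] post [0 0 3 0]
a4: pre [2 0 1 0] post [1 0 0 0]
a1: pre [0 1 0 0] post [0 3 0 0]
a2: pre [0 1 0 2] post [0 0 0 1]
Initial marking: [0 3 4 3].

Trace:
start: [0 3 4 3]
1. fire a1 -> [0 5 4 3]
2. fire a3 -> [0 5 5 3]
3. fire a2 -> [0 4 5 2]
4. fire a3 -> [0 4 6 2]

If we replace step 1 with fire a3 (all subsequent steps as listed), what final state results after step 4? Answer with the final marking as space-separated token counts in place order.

0 2 7 2

(re-executing from step 1 with the substitution; state before step 1: [0 3 4 3])
1. fire a3 -> [0 3 5 3]
2. fire a3 -> [0 3 6 3]
3. fire a2 -> [0 2 6 2]
4. fire a3 -> [0 2 7 2]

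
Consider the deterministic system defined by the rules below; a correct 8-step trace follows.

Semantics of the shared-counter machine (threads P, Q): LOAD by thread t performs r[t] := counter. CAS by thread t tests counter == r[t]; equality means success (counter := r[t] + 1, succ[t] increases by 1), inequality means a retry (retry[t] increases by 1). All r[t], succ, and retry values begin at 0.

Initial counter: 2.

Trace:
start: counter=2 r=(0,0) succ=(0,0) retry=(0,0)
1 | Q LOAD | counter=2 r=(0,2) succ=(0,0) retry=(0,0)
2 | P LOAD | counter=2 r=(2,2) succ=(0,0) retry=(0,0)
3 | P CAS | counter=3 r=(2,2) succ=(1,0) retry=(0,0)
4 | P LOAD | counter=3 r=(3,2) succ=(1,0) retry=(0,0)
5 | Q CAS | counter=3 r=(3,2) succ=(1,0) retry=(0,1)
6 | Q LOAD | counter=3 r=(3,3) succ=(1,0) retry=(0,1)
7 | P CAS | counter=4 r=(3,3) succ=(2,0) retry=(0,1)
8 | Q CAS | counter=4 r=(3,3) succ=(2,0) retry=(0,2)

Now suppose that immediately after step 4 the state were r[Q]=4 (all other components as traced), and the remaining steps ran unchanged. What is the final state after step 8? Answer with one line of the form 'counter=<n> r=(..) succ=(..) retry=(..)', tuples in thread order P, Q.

state after step 4 := counter=3 r=(3,4) succ=(1,0) retry=(0,0)
5 | Q CAS | counter=3 r=(3,4) succ=(1,0) retry=(0,1)
6 | Q LOAD | counter=3 r=(3,3) succ=(1,0) retry=(0,1)
7 | P CAS | counter=4 r=(3,3) succ=(2,0) retry=(0,1)
8 | Q CAS | counter=4 r=(3,3) succ=(2,0) retry=(0,2)

counter=4 r=(3,3) succ=(2,0) retry=(0,2)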